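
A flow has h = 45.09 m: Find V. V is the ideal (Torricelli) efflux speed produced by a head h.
Formula: V = \sqrt{2 g h}
V = √(2·9.81·45.09) = 29.74 m/s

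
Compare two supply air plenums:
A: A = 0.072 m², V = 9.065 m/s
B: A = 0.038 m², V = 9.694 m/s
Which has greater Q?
Q(A) = 652.7 L/s, Q(B) = 368.4 L/s. Answer: A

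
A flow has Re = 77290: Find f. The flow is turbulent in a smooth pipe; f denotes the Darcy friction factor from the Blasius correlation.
Formula: f = \frac{0.316}{Re^{0.25}}
f = 0.316/77290^0.25 = 0.01895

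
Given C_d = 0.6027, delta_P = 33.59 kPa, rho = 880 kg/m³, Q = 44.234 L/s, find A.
Formula: Q = C_d A \sqrt{\frac{2 \Delta P}{\rho}}
Substituting knowns: 44.234 = 0.6027·A·√(2·(33.59·1000)/880)·1000
Solving for A: A = (44.234/1000)/(0.6027·√(2·(33.59·1000)/880)) = 0.0084 m²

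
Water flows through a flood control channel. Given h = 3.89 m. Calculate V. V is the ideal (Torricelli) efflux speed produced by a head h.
Formula: V = \sqrt{2 g h}
V = √(2·9.81·3.89) = 8.736 m/s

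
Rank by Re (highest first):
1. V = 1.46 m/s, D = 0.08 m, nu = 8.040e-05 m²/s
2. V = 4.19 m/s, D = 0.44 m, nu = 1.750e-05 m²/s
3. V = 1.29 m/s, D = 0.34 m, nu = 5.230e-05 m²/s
Case 1: Re = 1453
Case 2: Re = 105349
Case 3: Re = 8386
Ranking (highest first): 2, 3, 1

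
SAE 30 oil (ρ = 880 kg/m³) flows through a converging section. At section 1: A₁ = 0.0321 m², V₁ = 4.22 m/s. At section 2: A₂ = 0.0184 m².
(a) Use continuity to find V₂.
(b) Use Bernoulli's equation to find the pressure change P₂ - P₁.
(a) Continuity: A₁V₁=A₂V₂ -> V₂=A₁V₁/A₂=0.0321*4.22/0.0184=7.36 m/s
(b) Bernoulli: P₂-P₁=0.5*rho*(V₁^2-V₂^2)/1000=0.5*880*(4.22^2-7.36^2)/1000=-16 kPa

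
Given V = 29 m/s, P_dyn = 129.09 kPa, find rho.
Formula: P_{dyn} = \frac{1}{2} \rho V^2
Substituting knowns: 129.09 = 0.5·rho·29²/1000
Solving for rho: rho = 2·(129.09·1000)/29² = 307 kg/m³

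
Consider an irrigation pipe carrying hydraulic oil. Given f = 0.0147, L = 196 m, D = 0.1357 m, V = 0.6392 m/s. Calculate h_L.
Formula: h_L = f \frac{L}{D} \frac{V^2}{2g}
h_L = 0.0147·(196/0.1357)·0.6392²/(2·9.81) = 0.4421 m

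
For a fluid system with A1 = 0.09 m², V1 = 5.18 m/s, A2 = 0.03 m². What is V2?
Formula: V_2 = \frac{A_1 V_1}{A_2}
V2 = 0.09·5.18/0.03 = 15.54 m/s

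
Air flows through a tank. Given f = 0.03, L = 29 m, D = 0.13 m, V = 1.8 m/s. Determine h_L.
Formula: h_L = f \frac{L}{D} \frac{V^2}{2g}
h_L = 0.03·(29/0.13)·1.8²/(2·9.81) = 1.105 m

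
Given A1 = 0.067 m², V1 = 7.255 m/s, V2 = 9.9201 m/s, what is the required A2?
Formula: V_2 = \frac{A_1 V_1}{A_2}
Substituting knowns: 9.9201 = 0.067·7.255/A2
Solving for A2: A2 = 0.067·7.255/9.9201 = 0.049 m²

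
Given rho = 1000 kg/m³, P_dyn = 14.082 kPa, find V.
Formula: P_{dyn} = \frac{1}{2} \rho V^2
Substituting knowns: 14.082 = 0.5·1000·V²/1000
Solving for V: V = √(2·(14.082·1000)/1000) = 5.307 m/s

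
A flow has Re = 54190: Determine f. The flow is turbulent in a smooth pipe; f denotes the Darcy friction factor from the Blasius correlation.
Formula: f = \frac{0.316}{Re^{0.25}}
f = 0.316/54190^0.25 = 0.02071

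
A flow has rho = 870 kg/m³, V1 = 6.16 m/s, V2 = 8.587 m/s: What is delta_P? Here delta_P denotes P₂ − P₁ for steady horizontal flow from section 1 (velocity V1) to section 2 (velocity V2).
Formula: \Delta P = \frac{1}{2} \rho (V_1^2 - V_2^2)
delta_P = 0.5·870·(6.16² − 8.587²)/1000 = -15.57 kPa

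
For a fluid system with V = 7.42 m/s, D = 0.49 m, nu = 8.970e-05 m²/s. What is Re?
Formula: Re = \frac{V D}{\nu}
Re = 7.42·0.49/8.970e-05 = 40533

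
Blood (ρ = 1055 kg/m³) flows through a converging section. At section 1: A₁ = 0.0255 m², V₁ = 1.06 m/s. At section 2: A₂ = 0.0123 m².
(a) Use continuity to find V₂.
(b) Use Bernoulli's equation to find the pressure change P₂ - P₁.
(a) Continuity: A₁V₁=A₂V₂ -> V₂=A₁V₁/A₂=0.0255*1.06/0.0123=2.20 m/s
(b) Bernoulli: P₂-P₁=0.5*rho*(V₁^2-V₂^2)/1000=0.5*1055*(1.06^2-2.20^2)/1000=-1.96 kPa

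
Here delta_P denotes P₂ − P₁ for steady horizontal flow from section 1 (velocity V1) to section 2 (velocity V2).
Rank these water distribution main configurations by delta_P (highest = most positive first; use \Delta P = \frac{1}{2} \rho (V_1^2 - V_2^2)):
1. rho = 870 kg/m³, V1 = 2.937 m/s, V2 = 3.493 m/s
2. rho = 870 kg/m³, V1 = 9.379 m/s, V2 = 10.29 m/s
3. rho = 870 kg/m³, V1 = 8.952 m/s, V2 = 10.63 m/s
Case 1: delta_P = -1.555 kPa
Case 2: delta_P = -7.795 kPa
Case 3: delta_P = -14.29 kPa
Ranking (highest first): 1, 2, 3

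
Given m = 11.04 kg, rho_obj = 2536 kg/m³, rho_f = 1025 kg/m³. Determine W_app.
Formula: W_{app} = mg\left(1 - \frac{\rho_f}{\rho_{obj}}\right)
W_app = 11.04·9.81·(1 − 1025/2536) = 64.53 N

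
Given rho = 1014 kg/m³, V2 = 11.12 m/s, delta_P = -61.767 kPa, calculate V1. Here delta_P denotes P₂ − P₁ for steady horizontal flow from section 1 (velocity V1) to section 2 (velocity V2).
Formula: \Delta P = \frac{1}{2} \rho (V_1^2 - V_2^2)
Substituting knowns: -61.767 = 0.5·1014·(V1² − 11.12²)/1000
Solving for V1: V1 = √(11.12² + 2·(-61.767·1000)/1014) = 1.351 m/s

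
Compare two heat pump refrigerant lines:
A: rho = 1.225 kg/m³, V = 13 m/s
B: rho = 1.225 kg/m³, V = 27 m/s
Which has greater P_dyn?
P_dyn(A) = 0.1035 kPa, P_dyn(B) = 0.4465 kPa. Answer: B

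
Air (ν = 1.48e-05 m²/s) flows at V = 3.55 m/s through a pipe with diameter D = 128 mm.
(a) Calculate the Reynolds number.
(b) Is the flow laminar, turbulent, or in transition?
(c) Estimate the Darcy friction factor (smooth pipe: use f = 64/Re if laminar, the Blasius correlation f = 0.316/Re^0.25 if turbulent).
(a) Re = V·D/ν = 3.55·0.128/1.48e-05 = 30703
(b) Flow regime: turbulent (Re > 4000)
(c) Friction factor: f = 0.316/Re^0.25 = 0.316/30703^0.25 = 0.02387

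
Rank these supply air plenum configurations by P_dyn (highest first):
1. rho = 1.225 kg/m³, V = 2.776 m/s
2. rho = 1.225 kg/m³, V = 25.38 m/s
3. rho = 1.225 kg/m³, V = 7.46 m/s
Case 1: P_dyn = 0.00472 kPa
Case 2: P_dyn = 0.3945 kPa
Case 3: P_dyn = 0.03409 kPa
Ranking (highest first): 2, 3, 1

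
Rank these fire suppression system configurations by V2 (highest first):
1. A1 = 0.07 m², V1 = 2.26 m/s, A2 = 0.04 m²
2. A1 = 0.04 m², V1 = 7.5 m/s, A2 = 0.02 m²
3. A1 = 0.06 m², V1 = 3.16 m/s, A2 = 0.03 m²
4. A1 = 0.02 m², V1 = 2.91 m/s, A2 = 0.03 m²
Case 1: V2 = 3.955 m/s
Case 2: V2 = 15 m/s
Case 3: V2 = 6.32 m/s
Case 4: V2 = 1.94 m/s
Ranking (highest first): 2, 3, 1, 4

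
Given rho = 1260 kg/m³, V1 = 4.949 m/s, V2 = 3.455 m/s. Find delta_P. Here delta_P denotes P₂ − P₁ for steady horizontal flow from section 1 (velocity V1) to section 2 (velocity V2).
Formula: \Delta P = \frac{1}{2} \rho (V_1^2 - V_2^2)
delta_P = 0.5·1260·(4.949² − 3.455²)/1000 = 7.91 kPa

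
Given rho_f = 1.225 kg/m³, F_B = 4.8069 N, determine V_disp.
Formula: F_B = \rho_f g V_{disp}
Substituting knowns: 4.8069 = 1.225·9.81·V_disp
Solving for V_disp: V_disp = 4.8069/(1.225·9.81) = 0.4 m³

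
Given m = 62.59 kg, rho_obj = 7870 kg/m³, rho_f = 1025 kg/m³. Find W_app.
Formula: W_{app} = mg\left(1 - \frac{\rho_f}{\rho_{obj}}\right)
W_app = 62.59·9.81·(1 − 1025/7870) = 534 N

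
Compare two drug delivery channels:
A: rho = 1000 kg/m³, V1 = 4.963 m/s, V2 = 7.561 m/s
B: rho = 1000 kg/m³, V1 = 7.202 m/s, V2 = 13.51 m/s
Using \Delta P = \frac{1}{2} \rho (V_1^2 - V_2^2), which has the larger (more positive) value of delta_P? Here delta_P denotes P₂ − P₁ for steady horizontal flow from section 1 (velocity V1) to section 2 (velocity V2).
delta_P(A) = -16.27 kPa, delta_P(B) = -65.33 kPa. Answer: A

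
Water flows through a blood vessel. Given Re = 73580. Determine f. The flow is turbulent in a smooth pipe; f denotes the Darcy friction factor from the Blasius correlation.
Formula: f = \frac{0.316}{Re^{0.25}}
f = 0.316/73580^0.25 = 0.01919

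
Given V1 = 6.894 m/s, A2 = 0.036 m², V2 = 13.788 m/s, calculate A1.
Formula: V_2 = \frac{A_1 V_1}{A_2}
Substituting knowns: 13.788 = A1·6.894/0.036
Solving for A1: A1 = 13.788·0.036/6.894 = 0.072 m²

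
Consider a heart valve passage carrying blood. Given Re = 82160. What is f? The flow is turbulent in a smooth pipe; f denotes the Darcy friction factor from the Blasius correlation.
Formula: f = \frac{0.316}{Re^{0.25}}
f = 0.316/82160^0.25 = 0.01866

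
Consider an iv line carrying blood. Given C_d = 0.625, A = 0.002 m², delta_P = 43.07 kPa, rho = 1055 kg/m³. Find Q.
Formula: Q = C_d A \sqrt{\frac{2 \Delta P}{\rho}}
Q = 0.625·0.002·√(2·(43.07·1000)/1055)·1000 = 11.29 L/s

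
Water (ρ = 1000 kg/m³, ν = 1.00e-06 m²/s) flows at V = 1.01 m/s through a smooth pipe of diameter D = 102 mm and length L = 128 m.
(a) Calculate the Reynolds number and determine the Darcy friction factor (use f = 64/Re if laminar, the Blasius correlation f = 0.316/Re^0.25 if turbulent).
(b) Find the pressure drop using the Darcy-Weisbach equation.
(a) Re = V·D/ν = 1.01·0.102/1.00e-06 = 103020 → turbulent (Re > 4000); f = 0.316/Re^0.25 = 0.316/103020^0.25 = 0.017638 (Blasius is strictly valid for Re ≲ 1e5; used here as the smooth-pipe estimate the problem specifies)
(b) Darcy-Weisbach: ΔP = f·(L/D)·½ρV²/1000 = 0.017638·(128/0.102)·½·1000·1.01²/1000 = 11.29 kPa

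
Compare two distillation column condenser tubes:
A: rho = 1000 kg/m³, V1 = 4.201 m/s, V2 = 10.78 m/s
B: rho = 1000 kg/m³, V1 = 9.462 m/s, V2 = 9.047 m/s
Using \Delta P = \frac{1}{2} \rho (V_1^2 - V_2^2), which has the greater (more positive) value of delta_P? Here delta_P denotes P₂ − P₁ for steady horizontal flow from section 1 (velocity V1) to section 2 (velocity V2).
delta_P(A) = -49.28 kPa, delta_P(B) = 3.841 kPa. Answer: B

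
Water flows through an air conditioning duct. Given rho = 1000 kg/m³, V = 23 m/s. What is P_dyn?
Formula: P_{dyn} = \frac{1}{2} \rho V^2
P_dyn = 0.5·1000·23²/1000 = 264.5 kPa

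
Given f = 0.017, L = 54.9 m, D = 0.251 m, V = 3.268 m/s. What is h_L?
Formula: h_L = f \frac{L}{D} \frac{V^2}{2g}
h_L = 0.017·(54.9/0.251)·3.268²/(2·9.81) = 2.024 m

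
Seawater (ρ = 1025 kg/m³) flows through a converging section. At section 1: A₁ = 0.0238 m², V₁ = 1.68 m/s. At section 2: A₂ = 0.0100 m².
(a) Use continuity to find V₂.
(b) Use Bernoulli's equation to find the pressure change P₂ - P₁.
(a) Continuity: A₁V₁=A₂V₂ -> V₂=A₁V₁/A₂=0.0238*1.68/0.0100=4.00 m/s
(b) Bernoulli: P₂-P₁=0.5*rho*(V₁^2-V₂^2)/1000=0.5*1025*(1.68^2-4.00^2)/1000=-6.754 kPa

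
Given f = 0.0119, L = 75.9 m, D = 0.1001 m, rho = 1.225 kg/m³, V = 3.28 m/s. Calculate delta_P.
Formula: \Delta P = f \frac{L}{D} \frac{\rho V^2}{2}
delta_P = 0.0119·(75.9/0.1001)·0.5·1.225·3.28²/1000 = 0.05946 kPa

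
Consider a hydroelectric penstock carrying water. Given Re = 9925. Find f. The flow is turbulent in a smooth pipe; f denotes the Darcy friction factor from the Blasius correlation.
Formula: f = \frac{0.316}{Re^{0.25}}
f = 0.316/9925^0.25 = 0.03166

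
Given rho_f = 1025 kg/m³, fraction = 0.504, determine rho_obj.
Formula: f_{sub} = \frac{\rho_{obj}}{\rho_f}
Substituting knowns: 0.504 = rho_obj/1025
Solving for rho_obj: rho_obj = 0.504·1025 = 516.6 kg/m³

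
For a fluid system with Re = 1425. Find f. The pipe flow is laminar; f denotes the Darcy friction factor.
Formula: f = \frac{64}{Re}
f = 64/1425 = 0.04491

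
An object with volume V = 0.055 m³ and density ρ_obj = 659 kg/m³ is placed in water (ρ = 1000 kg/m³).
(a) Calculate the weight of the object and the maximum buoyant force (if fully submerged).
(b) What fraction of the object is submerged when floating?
(a) W=rho_obj*g*V=659*9.81*0.055=355.6 N; F_B(max)=rho*g*V=1000*9.81*0.055=539.5 N
(b) Floating fraction=rho_obj/rho=659/1000=0.659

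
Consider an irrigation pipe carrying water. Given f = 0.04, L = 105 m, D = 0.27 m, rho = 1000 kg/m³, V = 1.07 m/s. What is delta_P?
Formula: \Delta P = f \frac{L}{D} \frac{\rho V^2}{2}
delta_P = 0.04·(105/0.27)·0.5·1000·1.07²/1000 = 8.905 kPa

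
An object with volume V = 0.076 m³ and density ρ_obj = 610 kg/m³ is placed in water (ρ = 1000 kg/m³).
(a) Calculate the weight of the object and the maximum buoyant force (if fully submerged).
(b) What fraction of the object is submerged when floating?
(a) W=rho_obj*g*V=610*9.81*0.076=454.8 N; F_B(max)=rho*g*V=1000*9.81*0.076=745.6 N
(b) Floating fraction=rho_obj/rho=610/1000=0.610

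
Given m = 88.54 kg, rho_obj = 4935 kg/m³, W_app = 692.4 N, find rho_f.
Formula: W_{app} = mg\left(1 - \frac{\rho_f}{\rho_{obj}}\right)
Substituting knowns: 692.4 = 88.54·9.81·(1 − rho_f/4935)
Solving for rho_f: rho_f = 4935·(1 − 692.4/(88.54·9.81)) = 1001 kg/m³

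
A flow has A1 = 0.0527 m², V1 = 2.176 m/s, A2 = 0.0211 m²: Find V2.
Formula: V_2 = \frac{A_1 V_1}{A_2}
V2 = 0.0527·2.176/0.0211 = 5.435 m/s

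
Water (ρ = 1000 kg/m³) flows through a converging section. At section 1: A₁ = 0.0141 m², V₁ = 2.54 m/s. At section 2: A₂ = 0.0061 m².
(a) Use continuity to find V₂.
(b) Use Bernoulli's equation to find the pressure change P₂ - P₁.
(a) Continuity: A₁V₁=A₂V₂ -> V₂=A₁V₁/A₂=0.0141*2.54/0.0061=5.87 m/s
(b) Bernoulli: P₂-P₁=0.5*rho*(V₁^2-V₂^2)/1000=0.5*1000*(2.54^2-5.87^2)/1000=-14 kPa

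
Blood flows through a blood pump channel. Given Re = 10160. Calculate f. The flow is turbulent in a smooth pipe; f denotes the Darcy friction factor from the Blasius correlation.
Formula: f = \frac{0.316}{Re^{0.25}}
f = 0.316/10160^0.25 = 0.03147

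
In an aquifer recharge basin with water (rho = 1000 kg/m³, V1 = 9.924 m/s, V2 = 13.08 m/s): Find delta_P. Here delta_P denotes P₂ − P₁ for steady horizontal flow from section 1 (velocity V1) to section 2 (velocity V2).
Formula: \Delta P = \frac{1}{2} \rho (V_1^2 - V_2^2)
delta_P = 0.5·1000·(9.924² − 13.08²)/1000 = -36.3 kPa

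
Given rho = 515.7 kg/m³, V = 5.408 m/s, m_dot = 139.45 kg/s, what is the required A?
Formula: \dot{m} = \rho A V
Substituting knowns: 139.45 = 515.7·A·5.408
Solving for A: A = 139.45/(515.7·5.408) = 0.05 m²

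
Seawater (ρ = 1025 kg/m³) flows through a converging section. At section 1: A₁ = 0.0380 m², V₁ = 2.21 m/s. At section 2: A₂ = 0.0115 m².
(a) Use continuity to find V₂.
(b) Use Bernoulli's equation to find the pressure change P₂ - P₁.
(a) Continuity: A₁V₁=A₂V₂ -> V₂=A₁V₁/A₂=0.0380*2.21/0.0115=7.30 m/s
(b) Bernoulli: P₂-P₁=0.5*rho*(V₁^2-V₂^2)/1000=0.5*1025*(2.21^2-7.30^2)/1000=-24.81 kPa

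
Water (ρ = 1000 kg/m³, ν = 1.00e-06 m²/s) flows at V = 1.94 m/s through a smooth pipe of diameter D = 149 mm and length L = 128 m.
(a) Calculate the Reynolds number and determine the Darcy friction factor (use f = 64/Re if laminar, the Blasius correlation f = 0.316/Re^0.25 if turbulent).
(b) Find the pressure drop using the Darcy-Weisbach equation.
(a) Re = V·D/ν = 1.94·0.149/1.00e-06 = 289060 → turbulent (Re > 4000); f = 0.316/Re^0.25 = 0.316/289060^0.25 = 0.013628 (Blasius is strictly valid for Re ≲ 1e5; used here as the smooth-pipe estimate the problem specifies)
(b) Darcy-Weisbach: ΔP = f·(L/D)·½ρV²/1000 = 0.013628·(128/0.149)·½·1000·1.94²/1000 = 22.03 kPa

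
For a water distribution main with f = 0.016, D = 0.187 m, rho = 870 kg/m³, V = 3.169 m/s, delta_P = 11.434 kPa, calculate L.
Formula: \Delta P = f \frac{L}{D} \frac{\rho V^2}{2}
Substituting knowns: 11.434 = 0.016·(L/0.187)·0.5·870·3.169²/1000
Solving for L: L = (11.434·1000)·0.187/(0.016·0.5·870·3.169²) = 30.59 m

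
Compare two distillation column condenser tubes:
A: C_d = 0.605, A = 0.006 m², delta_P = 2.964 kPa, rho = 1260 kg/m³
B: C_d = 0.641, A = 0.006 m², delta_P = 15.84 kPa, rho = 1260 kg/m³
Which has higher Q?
Q(A) = 7.874 L/s, Q(B) = 19.28 L/s. Answer: B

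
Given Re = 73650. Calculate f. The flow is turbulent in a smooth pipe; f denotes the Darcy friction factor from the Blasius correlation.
Formula: f = \frac{0.316}{Re^{0.25}}
f = 0.316/73650^0.25 = 0.01918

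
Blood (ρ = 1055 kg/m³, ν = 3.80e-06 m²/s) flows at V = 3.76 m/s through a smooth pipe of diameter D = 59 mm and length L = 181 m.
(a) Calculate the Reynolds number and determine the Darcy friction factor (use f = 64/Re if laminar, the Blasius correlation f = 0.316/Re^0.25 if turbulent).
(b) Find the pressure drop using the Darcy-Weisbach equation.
(a) Re = V·D/ν = 3.76·0.059/3.80e-06 = 58379 → turbulent (Re > 4000); f = 0.316/Re^0.25 = 0.316/58379^0.25 = 0.020329
(b) Darcy-Weisbach: ΔP = f·(L/D)·½ρV²/1000 = 0.020329·(181/0.059)·½·1055·3.76²/1000 = 465.1 kPa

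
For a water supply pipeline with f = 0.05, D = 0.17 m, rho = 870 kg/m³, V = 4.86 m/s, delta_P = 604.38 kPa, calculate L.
Formula: \Delta P = f \frac{L}{D} \frac{\rho V^2}{2}
Substituting knowns: 604.38 = 0.05·(L/0.17)·0.5·870·4.86²/1000
Solving for L: L = (604.38·1000)·0.17/(0.05·0.5·870·4.86²) = 200 m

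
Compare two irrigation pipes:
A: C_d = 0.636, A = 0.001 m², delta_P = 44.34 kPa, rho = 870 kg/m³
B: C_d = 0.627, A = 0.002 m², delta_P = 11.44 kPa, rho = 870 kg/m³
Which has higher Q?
Q(A) = 6.421 L/s, Q(B) = 6.431 L/s. Answer: B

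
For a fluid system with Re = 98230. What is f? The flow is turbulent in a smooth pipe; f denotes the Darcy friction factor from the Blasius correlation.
Formula: f = \frac{0.316}{Re^{0.25}}
f = 0.316/98230^0.25 = 0.01785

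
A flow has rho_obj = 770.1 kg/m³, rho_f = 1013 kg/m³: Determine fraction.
Formula: f_{sub} = \frac{\rho_{obj}}{\rho_f}
fraction = 770.1/1013 = 0.7602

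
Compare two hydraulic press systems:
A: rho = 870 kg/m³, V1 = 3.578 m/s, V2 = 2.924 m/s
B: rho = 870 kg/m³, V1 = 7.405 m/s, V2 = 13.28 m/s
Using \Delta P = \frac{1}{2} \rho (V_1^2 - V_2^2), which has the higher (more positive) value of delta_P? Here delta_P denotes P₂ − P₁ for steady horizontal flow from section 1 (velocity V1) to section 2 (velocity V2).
delta_P(A) = 1.85 kPa, delta_P(B) = -52.86 kPa. Answer: A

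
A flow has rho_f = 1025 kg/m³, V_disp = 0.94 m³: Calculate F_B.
Formula: F_B = \rho_f g V_{disp}
F_B = 1025·9.81·0.94 = 9452 N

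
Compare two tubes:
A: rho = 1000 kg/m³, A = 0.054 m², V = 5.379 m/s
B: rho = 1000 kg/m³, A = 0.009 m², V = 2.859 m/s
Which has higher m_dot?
m_dot(A) = 290.5 kg/s, m_dot(B) = 25.73 kg/s. Answer: A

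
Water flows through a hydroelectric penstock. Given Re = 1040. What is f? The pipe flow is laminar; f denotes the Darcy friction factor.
Formula: f = \frac{64}{Re}
f = 64/1040 = 0.06154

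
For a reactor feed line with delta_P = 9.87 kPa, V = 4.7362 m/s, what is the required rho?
Formula: V = \sqrt{\frac{2 \Delta P}{\rho}}
Substituting knowns: 4.7362 = √(2·(9.87·1000)/rho)
Solving for rho: rho = 2·(9.87·1000)/4.7362² = 880 kg/m³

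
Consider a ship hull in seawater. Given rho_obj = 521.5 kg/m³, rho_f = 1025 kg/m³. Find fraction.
Formula: f_{sub} = \frac{\rho_{obj}}{\rho_f}
fraction = 521.5/1025 = 0.5088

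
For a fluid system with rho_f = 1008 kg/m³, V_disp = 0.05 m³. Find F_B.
Formula: F_B = \rho_f g V_{disp}
F_B = 1008·9.81·0.05 = 494.4 N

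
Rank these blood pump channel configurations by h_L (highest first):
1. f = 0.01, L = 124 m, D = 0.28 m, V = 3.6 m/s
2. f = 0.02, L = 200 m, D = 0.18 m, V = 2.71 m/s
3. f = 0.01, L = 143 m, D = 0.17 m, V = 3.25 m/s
Case 1: h_L = 2.925 m
Case 2: h_L = 8.318 m
Case 3: h_L = 4.529 m
Ranking (highest first): 2, 3, 1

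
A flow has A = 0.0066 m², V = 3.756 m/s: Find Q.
Formula: Q = A V
Q = 0.0066·3.756·1000 = 24.79 L/s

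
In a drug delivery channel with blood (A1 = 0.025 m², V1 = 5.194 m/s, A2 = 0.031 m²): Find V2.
Formula: V_2 = \frac{A_1 V_1}{A_2}
V2 = 0.025·5.194/0.031 = 4.189 m/s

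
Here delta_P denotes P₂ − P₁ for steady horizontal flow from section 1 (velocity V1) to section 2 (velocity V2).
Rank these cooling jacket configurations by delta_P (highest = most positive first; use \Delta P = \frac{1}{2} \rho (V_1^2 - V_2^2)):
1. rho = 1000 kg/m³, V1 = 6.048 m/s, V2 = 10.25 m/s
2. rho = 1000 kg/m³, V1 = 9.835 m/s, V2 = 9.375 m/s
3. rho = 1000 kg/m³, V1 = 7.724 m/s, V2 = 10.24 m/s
Case 1: delta_P = -34.24 kPa
Case 2: delta_P = 4.418 kPa
Case 3: delta_P = -22.6 kPa
Ranking (highest first): 2, 3, 1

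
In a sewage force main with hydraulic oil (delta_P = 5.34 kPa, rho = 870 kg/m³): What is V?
Formula: V = \sqrt{\frac{2 \Delta P}{\rho}}
V = √(2·(5.34·1000)/870) = 3.504 m/s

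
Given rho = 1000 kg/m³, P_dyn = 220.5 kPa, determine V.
Formula: P_{dyn} = \frac{1}{2} \rho V^2
Substituting knowns: 220.5 = 0.5·1000·V²/1000
Solving for V: V = √(2·(220.5·1000)/1000) = 21 m/s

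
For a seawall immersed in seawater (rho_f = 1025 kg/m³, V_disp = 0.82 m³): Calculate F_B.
Formula: F_B = \rho_f g V_{disp}
F_B = 1025·9.81·0.82 = 8245 N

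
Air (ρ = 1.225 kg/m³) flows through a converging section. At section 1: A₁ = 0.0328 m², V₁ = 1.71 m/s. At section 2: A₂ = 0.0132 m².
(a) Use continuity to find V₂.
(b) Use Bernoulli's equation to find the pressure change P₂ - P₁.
(a) Continuity: A₁V₁=A₂V₂ -> V₂=A₁V₁/A₂=0.0328*1.71/0.0132=4.25 m/s
(b) Bernoulli: P₂-P₁=0.5*rho*(V₁^2-V₂^2)/1000=0.5*1.225*(1.71^2-4.25^2)/1000=-0.009272 kPa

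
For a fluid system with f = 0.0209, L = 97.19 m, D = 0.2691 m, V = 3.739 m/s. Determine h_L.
Formula: h_L = f \frac{L}{D} \frac{V^2}{2g}
h_L = 0.0209·(97.19/0.2691)·3.739²/(2·9.81) = 5.379 m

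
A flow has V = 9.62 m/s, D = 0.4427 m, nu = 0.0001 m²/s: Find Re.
Formula: Re = \frac{V D}{\nu}
Re = 9.62·0.4427/0.0001 = 42588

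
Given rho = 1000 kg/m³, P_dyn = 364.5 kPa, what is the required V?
Formula: P_{dyn} = \frac{1}{2} \rho V^2
Substituting knowns: 364.5 = 0.5·1000·V²/1000
Solving for V: V = √(2·(364.5·1000)/1000) = 27 m/s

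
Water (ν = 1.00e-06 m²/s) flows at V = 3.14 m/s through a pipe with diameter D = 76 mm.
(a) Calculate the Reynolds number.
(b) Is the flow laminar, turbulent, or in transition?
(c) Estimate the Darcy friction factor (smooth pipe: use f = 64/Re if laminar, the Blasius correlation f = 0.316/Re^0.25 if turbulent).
(a) Re = V·D/ν = 3.14·0.076/1.00e-06 = 238640
(b) Flow regime: turbulent (Re > 4000)
(c) Friction factor: f = 0.316/Re^0.25 = 0.316/238640^0.25 = 0.0143 (Blasius is strictly valid for Re ≲ 1e5; used here as the smooth-pipe estimate the problem specifies)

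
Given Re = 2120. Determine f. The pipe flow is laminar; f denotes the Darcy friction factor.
Formula: f = \frac{64}{Re}
f = 64/2120 = 0.03019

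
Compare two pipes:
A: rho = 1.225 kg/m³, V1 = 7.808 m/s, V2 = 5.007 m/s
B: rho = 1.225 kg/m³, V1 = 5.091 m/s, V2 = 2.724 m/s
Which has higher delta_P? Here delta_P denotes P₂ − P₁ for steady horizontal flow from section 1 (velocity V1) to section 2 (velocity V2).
delta_P(A) = 0.02199 kPa, delta_P(B) = 0.01133 kPa. Answer: A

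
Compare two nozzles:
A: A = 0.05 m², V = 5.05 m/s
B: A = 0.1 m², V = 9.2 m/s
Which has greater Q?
Q(A) = 252.5 L/s, Q(B) = 920 L/s. Answer: B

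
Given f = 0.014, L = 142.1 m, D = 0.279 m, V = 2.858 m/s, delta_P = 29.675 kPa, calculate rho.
Formula: \Delta P = f \frac{L}{D} \frac{\rho V^2}{2}
Substituting knowns: 29.675 = 0.014·(142.1/0.279)·0.5·rho·2.858²/1000
Solving for rho: rho = (29.675·1000)/(0.014·(142.1/0.279)·0.5·2.858²) = 1019 kg/m³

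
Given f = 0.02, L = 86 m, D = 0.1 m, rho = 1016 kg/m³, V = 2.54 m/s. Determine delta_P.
Formula: \Delta P = f \frac{L}{D} \frac{\rho V^2}{2}
delta_P = 0.02·(86/0.1)·0.5·1016·2.54²/1000 = 56.37 kPa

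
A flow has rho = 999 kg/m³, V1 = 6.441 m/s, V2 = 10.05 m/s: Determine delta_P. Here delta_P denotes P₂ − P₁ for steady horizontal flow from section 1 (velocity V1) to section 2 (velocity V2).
Formula: \Delta P = \frac{1}{2} \rho (V_1^2 - V_2^2)
delta_P = 0.5·999·(6.441² − 10.05²)/1000 = -29.73 kPa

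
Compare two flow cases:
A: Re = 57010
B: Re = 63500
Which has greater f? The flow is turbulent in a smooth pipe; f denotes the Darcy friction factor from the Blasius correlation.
f(A) = 0.02045, f(B) = 0.01991. Answer: A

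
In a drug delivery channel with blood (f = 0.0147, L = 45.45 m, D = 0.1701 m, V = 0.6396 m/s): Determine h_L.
Formula: h_L = f \frac{L}{D} \frac{V^2}{2g}
h_L = 0.0147·(45.45/0.1701)·0.6396²/(2·9.81) = 0.0819 m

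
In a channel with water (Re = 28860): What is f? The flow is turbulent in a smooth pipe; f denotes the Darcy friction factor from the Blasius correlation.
Formula: f = \frac{0.316}{Re^{0.25}}
f = 0.316/28860^0.25 = 0.02424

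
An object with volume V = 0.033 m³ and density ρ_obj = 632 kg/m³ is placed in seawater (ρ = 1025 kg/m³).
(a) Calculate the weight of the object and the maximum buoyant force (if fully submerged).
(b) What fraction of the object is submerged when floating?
(a) W=rho_obj*g*V=632*9.81*0.033=204.6 N; F_B(max)=rho*g*V=1025*9.81*0.033=331.8 N
(b) Floating fraction=rho_obj/rho=632/1025=0.617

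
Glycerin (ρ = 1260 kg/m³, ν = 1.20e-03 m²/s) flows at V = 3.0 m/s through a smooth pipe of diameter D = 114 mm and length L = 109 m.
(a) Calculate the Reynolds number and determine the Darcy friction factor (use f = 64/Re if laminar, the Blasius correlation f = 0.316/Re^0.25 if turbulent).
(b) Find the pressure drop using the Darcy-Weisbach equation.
(a) Re = V·D/ν = 3.0·0.114/1.20e-03 = 285 → laminar (Re < 2300); f = 64/Re = 64/285 = 0.22456
(b) Darcy-Weisbach: ΔP = f·(L/D)·½ρV²/1000 = 0.22456·(109/0.114)·½·1260·3.0²/1000 = 1217 kPa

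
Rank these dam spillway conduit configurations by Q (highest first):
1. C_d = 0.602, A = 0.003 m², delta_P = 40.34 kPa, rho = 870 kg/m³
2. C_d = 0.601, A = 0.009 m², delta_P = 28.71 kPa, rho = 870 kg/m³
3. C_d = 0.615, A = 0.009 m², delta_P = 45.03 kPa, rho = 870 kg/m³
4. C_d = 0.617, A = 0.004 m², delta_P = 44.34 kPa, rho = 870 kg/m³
Case 1: Q = 17.39 L/s
Case 2: Q = 43.94 L/s
Case 3: Q = 56.31 L/s
Case 4: Q = 24.92 L/s
Ranking (highest first): 3, 2, 4, 1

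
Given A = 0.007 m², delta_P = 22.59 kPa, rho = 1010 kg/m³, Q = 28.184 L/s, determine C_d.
Formula: Q = C_d A \sqrt{\frac{2 \Delta P}{\rho}}
Substituting knowns: 28.184 = C_d·0.007·√(2·(22.59·1000)/1010)·1000
Solving for C_d: C_d = (28.184/1000)/(0.007·√(2·(22.59·1000)/1010)) = 0.602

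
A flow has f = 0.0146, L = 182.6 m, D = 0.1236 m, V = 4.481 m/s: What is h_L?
Formula: h_L = f \frac{L}{D} \frac{V^2}{2g}
h_L = 0.0146·(182.6/0.1236)·4.481²/(2·9.81) = 22.07 m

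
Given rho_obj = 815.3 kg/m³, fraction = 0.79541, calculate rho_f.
Formula: f_{sub} = \frac{\rho_{obj}}{\rho_f}
Substituting knowns: 0.79541 = 815.3/rho_f
Solving for rho_f: rho_f = 815.3/0.79541 = 1025 kg/m³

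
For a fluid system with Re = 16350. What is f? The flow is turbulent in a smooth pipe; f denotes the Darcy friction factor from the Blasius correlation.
Formula: f = \frac{0.316}{Re^{0.25}}
f = 0.316/16350^0.25 = 0.02795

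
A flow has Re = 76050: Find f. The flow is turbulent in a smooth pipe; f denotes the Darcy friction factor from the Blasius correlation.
Formula: f = \frac{0.316}{Re^{0.25}}
f = 0.316/76050^0.25 = 0.01903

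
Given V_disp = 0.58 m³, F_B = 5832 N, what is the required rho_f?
Formula: F_B = \rho_f g V_{disp}
Substituting knowns: 5832 = rho_f·9.81·0.58
Solving for rho_f: rho_f = 5832/(9.81·0.58) = 1025 kg/m³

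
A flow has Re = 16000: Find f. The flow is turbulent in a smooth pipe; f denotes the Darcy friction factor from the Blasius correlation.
Formula: f = \frac{0.316}{Re^{0.25}}
f = 0.316/16000^0.25 = 0.0281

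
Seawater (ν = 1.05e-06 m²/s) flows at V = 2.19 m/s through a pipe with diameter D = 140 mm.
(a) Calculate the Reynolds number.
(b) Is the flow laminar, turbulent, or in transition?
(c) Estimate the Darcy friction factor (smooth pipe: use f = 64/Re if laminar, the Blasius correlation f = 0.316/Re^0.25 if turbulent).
(a) Re = V·D/ν = 2.19·0.14/1.05e-06 = 292000
(b) Flow regime: turbulent (Re > 4000)
(c) Friction factor: f = 0.316/Re^0.25 = 0.316/292000^0.25 = 0.01359 (Blasius is strictly valid for Re ≲ 1e5; used here as the smooth-pipe estimate the problem specifies)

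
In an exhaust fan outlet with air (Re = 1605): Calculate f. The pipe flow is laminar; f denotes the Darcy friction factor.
Formula: f = \frac{64}{Re}
f = 64/1605 = 0.03988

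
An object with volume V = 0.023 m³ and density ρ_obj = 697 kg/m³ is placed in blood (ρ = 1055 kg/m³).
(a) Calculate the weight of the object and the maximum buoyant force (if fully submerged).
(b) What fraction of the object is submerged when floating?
(a) W=rho_obj*g*V=697*9.81*0.023=157.3 N; F_B(max)=rho*g*V=1055*9.81*0.023=238.0 N
(b) Floating fraction=rho_obj/rho=697/1055=0.661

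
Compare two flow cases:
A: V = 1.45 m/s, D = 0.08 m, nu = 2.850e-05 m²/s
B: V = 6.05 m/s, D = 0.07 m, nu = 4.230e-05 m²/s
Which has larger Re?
Re(A) = 4070, Re(B) = 10012. Answer: B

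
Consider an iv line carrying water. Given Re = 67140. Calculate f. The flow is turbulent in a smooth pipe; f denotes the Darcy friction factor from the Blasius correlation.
Formula: f = \frac{0.316}{Re^{0.25}}
f = 0.316/67140^0.25 = 0.01963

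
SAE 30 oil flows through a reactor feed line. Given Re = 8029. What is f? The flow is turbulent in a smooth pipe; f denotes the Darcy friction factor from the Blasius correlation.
Formula: f = \frac{0.316}{Re^{0.25}}
f = 0.316/8029^0.25 = 0.03338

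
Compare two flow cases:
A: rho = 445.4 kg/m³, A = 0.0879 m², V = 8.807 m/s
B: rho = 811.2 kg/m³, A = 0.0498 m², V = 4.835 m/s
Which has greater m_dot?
m_dot(A) = 344.8 kg/s, m_dot(B) = 195.3 kg/s. Answer: A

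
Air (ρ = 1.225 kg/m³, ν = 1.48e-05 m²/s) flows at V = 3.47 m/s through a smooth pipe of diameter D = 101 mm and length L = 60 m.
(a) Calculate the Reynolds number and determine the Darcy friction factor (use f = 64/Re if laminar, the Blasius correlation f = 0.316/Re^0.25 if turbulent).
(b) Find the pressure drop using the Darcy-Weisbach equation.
(a) Re = V·D/ν = 3.47·0.101/1.48e-05 = 23680 → turbulent (Re > 4000); f = 0.316/Re^0.25 = 0.316/23680^0.25 = 0.025474
(b) Darcy-Weisbach: ΔP = f·(L/D)·½ρV²/1000 = 0.025474·(60/0.101)·½·1.225·3.47²/1000 = 0.1116 kPa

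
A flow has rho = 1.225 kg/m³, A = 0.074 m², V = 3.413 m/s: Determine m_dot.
Formula: \dot{m} = \rho A V
m_dot = 1.225·0.074·3.413 = 0.3094 kg/s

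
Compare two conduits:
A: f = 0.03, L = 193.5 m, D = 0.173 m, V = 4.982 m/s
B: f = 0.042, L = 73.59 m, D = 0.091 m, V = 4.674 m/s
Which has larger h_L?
h_L(A) = 42.45 m, h_L(B) = 37.82 m. Answer: A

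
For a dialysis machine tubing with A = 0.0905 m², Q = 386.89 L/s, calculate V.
Formula: Q = A V
Substituting knowns: 386.89 = 0.0905·V·1000
Solving for V: V = (386.89/1000)/0.0905 = 4.275 m/s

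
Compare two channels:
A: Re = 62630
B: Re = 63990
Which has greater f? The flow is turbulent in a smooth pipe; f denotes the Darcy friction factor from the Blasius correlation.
f(A) = 0.01998, f(B) = 0.01987. Answer: A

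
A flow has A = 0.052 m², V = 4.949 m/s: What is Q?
Formula: Q = A V
Q = 0.052·4.949·1000 = 257.3 L/s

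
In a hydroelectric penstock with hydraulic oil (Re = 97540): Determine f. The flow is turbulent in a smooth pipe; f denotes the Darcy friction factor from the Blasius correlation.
Formula: f = \frac{0.316}{Re^{0.25}}
f = 0.316/97540^0.25 = 0.01788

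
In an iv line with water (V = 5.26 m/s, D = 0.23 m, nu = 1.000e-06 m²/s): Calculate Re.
Formula: Re = \frac{V D}{\nu}
Re = 5.26·0.23/1.000e-06 = 1.210e+06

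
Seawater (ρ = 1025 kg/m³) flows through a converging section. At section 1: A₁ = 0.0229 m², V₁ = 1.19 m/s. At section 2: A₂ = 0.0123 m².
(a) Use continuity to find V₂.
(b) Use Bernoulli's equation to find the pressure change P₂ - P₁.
(a) Continuity: A₁V₁=A₂V₂ -> V₂=A₁V₁/A₂=0.0229*1.19/0.0123=2.22 m/s
(b) Bernoulli: P₂-P₁=0.5*rho*(V₁^2-V₂^2)/1000=0.5*1025*(1.19^2-2.22^2)/1000=-1.8 kPa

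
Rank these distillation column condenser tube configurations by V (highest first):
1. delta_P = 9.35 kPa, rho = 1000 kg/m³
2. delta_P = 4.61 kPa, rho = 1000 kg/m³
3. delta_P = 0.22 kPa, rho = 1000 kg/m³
Case 1: V = 4.324 m/s
Case 2: V = 3.036 m/s
Case 3: V = 0.6633 m/s
Ranking (highest first): 1, 2, 3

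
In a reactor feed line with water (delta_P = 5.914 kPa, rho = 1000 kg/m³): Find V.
Formula: V = \sqrt{\frac{2 \Delta P}{\rho}}
V = √(2·(5.914·1000)/1000) = 3.439 m/s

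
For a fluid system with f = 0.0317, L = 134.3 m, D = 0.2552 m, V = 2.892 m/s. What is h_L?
Formula: h_L = f \frac{L}{D} \frac{V^2}{2g}
h_L = 0.0317·(134.3/0.2552)·2.892²/(2·9.81) = 7.111 m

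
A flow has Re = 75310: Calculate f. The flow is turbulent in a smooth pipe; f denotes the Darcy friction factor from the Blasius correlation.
Formula: f = \frac{0.316}{Re^{0.25}}
f = 0.316/75310^0.25 = 0.01908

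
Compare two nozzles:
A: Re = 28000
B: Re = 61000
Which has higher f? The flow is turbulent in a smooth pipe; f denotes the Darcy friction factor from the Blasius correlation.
f(A) = 0.02443, f(B) = 0.02011. Answer: A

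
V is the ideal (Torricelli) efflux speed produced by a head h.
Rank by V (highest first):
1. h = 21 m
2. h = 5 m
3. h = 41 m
Case 1: V = 20.3 m/s
Case 2: V = 9.905 m/s
Case 3: V = 28.36 m/s
Ranking (highest first): 3, 1, 2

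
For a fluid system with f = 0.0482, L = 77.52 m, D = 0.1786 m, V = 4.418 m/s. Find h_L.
Formula: h_L = f \frac{L}{D} \frac{V^2}{2g}
h_L = 0.0482·(77.52/0.1786)·4.418²/(2·9.81) = 20.81 m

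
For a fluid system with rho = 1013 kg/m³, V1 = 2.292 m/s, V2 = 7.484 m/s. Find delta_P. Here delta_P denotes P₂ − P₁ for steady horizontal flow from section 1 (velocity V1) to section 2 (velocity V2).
Formula: \Delta P = \frac{1}{2} \rho (V_1^2 - V_2^2)
delta_P = 0.5·1013·(2.292² − 7.484²)/1000 = -25.71 kPa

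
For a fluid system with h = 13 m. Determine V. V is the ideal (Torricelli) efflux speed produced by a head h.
Formula: V = \sqrt{2 g h}
V = √(2·9.81·13) = 15.97 m/s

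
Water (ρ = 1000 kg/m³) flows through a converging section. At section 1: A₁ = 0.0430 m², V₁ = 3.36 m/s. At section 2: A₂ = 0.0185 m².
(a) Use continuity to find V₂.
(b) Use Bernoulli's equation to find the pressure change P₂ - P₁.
(a) Continuity: A₁V₁=A₂V₂ -> V₂=A₁V₁/A₂=0.0430*3.36/0.0185=7.81 m/s
(b) Bernoulli: P₂-P₁=0.5*rho*(V₁^2-V₂^2)/1000=0.5*1000*(3.36^2-7.81^2)/1000=-24.85 kPa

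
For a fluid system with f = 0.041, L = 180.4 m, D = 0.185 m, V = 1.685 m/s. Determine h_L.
Formula: h_L = f \frac{L}{D} \frac{V^2}{2g}
h_L = 0.041·(180.4/0.185)·1.685²/(2·9.81) = 5.786 m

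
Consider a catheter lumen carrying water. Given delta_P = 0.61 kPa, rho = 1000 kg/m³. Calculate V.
Formula: V = \sqrt{\frac{2 \Delta P}{\rho}}
V = √(2·(0.61·1000)/1000) = 1.105 m/s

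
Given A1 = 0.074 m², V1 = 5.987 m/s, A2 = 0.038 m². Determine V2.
Formula: V_2 = \frac{A_1 V_1}{A_2}
V2 = 0.074·5.987/0.038 = 11.66 m/s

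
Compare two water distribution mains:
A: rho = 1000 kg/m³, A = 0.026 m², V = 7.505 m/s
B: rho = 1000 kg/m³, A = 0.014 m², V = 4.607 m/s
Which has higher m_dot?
m_dot(A) = 195.1 kg/s, m_dot(B) = 64.5 kg/s. Answer: A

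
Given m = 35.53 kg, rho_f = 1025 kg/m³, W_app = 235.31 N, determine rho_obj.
Formula: W_{app} = mg\left(1 - \frac{\rho_f}{\rho_{obj}}\right)
Substituting knowns: 235.31 = 35.53·9.81·(1 − 1025/rho_obj)
Solving for rho_obj: rho_obj = 1025/(1 − 235.31/(35.53·9.81)) = 3155 kg/m³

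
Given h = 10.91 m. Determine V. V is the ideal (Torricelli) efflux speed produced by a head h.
Formula: V = \sqrt{2 g h}
V = √(2·9.81·10.91) = 14.63 m/s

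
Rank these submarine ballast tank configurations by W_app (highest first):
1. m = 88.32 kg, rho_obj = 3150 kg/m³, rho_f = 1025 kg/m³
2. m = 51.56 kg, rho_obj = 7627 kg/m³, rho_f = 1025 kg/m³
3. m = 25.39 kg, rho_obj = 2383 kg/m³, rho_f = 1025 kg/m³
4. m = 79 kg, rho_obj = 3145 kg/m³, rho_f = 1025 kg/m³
Case 1: W_app = 584.5 N
Case 2: W_app = 437.8 N
Case 3: W_app = 141.9 N
Case 4: W_app = 522.4 N
Ranking (highest first): 1, 4, 2, 3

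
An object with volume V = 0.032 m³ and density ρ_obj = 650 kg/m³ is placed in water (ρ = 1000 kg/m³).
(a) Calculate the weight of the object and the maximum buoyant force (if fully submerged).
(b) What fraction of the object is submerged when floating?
(a) W=rho_obj*g*V=650*9.81*0.032=204.0 N; F_B(max)=rho*g*V=1000*9.81*0.032=313.9 N
(b) Floating fraction=rho_obj/rho=650/1000=0.650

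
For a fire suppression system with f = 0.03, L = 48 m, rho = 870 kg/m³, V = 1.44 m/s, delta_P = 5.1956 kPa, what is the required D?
Formula: \Delta P = f \frac{L}{D} \frac{\rho V^2}{2}
Substituting knowns: 5.1956 = 0.03·(48/D)·0.5·870·1.44²/1000
Solving for D: D = 0.03·48·0.5·870·1.44²/(5.1956·1000) = 0.25 m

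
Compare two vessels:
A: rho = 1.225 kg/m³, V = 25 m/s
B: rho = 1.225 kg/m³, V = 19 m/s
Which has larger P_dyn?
P_dyn(A) = 0.3828 kPa, P_dyn(B) = 0.2211 kPa. Answer: A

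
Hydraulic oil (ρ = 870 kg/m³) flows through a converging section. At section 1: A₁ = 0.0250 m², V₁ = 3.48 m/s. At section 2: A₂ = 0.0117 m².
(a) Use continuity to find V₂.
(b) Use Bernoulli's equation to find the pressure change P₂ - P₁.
(a) Continuity: A₁V₁=A₂V₂ -> V₂=A₁V₁/A₂=0.0250*3.48/0.0117=7.44 m/s
(b) Bernoulli: P₂-P₁=0.5*rho*(V₁^2-V₂^2)/1000=0.5*870*(3.48^2-7.44^2)/1000=-18.81 kPa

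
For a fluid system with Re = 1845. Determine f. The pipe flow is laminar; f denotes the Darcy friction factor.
Formula: f = \frac{64}{Re}
f = 64/1845 = 0.03469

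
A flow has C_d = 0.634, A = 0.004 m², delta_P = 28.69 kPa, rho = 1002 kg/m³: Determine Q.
Formula: Q = C_d A \sqrt{\frac{2 \Delta P}{\rho}}
Q = 0.634·0.004·√(2·(28.69·1000)/1002)·1000 = 19.19 L/s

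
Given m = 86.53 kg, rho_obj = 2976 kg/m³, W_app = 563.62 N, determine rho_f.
Formula: W_{app} = mg\left(1 - \frac{\rho_f}{\rho_{obj}}\right)
Substituting knowns: 563.62 = 86.53·9.81·(1 − rho_f/2976)
Solving for rho_f: rho_f = 2976·(1 − 563.62/(86.53·9.81)) = 1000 kg/m³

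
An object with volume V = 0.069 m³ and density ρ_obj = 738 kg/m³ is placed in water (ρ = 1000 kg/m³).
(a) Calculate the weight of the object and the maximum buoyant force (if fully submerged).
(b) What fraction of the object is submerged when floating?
(a) W=rho_obj*g*V=738*9.81*0.069=499.5 N; F_B(max)=rho*g*V=1000*9.81*0.069=676.9 N
(b) Floating fraction=rho_obj/rho=738/1000=0.738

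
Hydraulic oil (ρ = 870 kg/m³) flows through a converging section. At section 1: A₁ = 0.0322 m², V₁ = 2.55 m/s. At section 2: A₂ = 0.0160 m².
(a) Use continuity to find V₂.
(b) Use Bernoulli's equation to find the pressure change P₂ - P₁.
(a) Continuity: A₁V₁=A₂V₂ -> V₂=A₁V₁/A₂=0.0322*2.55/0.0160=5.13 m/s
(b) Bernoulli: P₂-P₁=0.5*rho*(V₁^2-V₂^2)/1000=0.5*870*(2.55^2-5.13^2)/1000=-8.619 kPa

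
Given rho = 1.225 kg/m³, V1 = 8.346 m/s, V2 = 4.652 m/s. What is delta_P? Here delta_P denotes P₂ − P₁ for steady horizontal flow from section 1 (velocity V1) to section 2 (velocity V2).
Formula: \Delta P = \frac{1}{2} \rho (V_1^2 - V_2^2)
delta_P = 0.5·1.225·(8.346² − 4.652²)/1000 = 0.02941 kPa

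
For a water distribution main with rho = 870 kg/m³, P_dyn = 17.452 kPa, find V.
Formula: P_{dyn} = \frac{1}{2} \rho V^2
Substituting knowns: 17.452 = 0.5·870·V²/1000
Solving for V: V = √(2·(17.452·1000)/870) = 6.334 m/s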